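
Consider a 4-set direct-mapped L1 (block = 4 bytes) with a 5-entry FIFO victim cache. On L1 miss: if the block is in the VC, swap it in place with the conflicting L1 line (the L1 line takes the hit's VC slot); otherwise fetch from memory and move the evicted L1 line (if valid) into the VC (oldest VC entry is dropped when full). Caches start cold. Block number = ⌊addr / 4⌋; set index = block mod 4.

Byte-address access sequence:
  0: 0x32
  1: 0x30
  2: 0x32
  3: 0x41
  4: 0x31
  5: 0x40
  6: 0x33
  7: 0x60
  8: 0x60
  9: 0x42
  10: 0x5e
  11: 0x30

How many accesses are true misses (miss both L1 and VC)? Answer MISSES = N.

0: 0x32 (blk 12, set 0) → MISS  vc=[]
1: 0x30 (blk 12, set 0) → L1-HIT  vc=[]
2: 0x32 (blk 12, set 0) → L1-HIT  vc=[]
3: 0x41 (blk 16, set 0) → MISS  vc=[12]
4: 0x31 (blk 12, set 0) → VC-HIT  vc=[16]
5: 0x40 (blk 16, set 0) → VC-HIT  vc=[12]
6: 0x33 (blk 12, set 0) → VC-HIT  vc=[16]
7: 0x60 (blk 24, set 0) → MISS  vc=[16, 12]
8: 0x60 (blk 24, set 0) → L1-HIT  vc=[16, 12]
9: 0x42 (blk 16, set 0) → VC-HIT  vc=[24, 12]
10: 0x5e (blk 23, set 3) → MISS  vc=[24, 12]
11: 0x30 (blk 12, set 0) → VC-HIT  vc=[24, 16]

MISSES = 4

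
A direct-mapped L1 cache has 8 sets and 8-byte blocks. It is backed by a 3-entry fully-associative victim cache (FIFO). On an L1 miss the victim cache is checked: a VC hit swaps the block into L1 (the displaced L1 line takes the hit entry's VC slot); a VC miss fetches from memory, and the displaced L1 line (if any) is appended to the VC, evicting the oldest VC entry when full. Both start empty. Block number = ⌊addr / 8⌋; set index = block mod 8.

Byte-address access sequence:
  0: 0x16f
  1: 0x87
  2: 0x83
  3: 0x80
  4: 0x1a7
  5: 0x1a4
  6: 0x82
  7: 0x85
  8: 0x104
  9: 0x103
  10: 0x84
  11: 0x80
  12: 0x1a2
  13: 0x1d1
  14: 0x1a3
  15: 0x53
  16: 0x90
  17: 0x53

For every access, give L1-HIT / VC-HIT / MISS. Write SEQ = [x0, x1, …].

0: 0x16f (blk 45, set 5) → MISS  vc=[]
1: 0x87 (blk 16, set 0) → MISS  vc=[]
2: 0x83 (blk 16, set 0) → L1-HIT  vc=[]
3: 0x80 (blk 16, set 0) → L1-HIT  vc=[]
4: 0x1a7 (blk 52, set 4) → MISS  vc=[]
5: 0x1a4 (blk 52, set 4) → L1-HIT  vc=[]
6: 0x82 (blk 16, set 0) → L1-HIT  vc=[]
7: 0x85 (blk 16, set 0) → L1-HIT  vc=[]
8: 0x104 (blk 32, set 0) → MISS  vc=[16]
9: 0x103 (blk 32, set 0) → L1-HIT  vc=[16]
10: 0x84 (blk 16, set 0) → VC-HIT  vc=[32]
11: 0x80 (blk 16, set 0) → L1-HIT  vc=[32]
12: 0x1a2 (blk 52, set 4) → L1-HIT  vc=[32]
13: 0x1d1 (blk 58, set 2) → MISS  vc=[32]
14: 0x1a3 (blk 52, set 4) → L1-HIT  vc=[32]
15: 0x53 (blk 10, set 2) → MISS  vc=[32, 58]
16: 0x90 (blk 18, set 2) → MISS  vc=[32, 58, 10]
17: 0x53 (blk 10, set 2) → VC-HIT  vc=[32, 58, 18]

SEQ = [MISS, MISS, L1-HIT, L1-HIT, MISS, L1-HIT, L1-HIT, L1-HIT, MISS, L1-HIT, VC-HIT, L1-HIT, L1-HIT, MISS, L1-HIT, MISS, MISS, VC-HIT]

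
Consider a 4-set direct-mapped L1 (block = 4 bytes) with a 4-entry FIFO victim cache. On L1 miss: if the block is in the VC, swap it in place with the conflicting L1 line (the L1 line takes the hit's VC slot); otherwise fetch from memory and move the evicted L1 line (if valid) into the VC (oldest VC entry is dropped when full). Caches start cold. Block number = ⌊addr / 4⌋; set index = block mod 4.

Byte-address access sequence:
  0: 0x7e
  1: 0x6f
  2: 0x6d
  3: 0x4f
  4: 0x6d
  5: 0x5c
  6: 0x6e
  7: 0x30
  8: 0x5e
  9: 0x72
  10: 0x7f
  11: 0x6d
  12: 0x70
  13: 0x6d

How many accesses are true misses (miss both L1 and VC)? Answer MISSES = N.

MISSES = 6

  [0] addr=0x7e blk=31 s=3: MISS | VC []
  [1] addr=0x6f blk=27 s=3: MISS | VC [31]
  [2] addr=0x6d blk=27 s=3: L1-HIT | VC [31]
  [3] addr=0x4f blk=19 s=3: MISS | VC [31, 27]
  [4] addr=0x6d blk=27 s=3: VC-HIT | VC [31, 19]
  [5] addr=0x5c blk=23 s=3: MISS | VC [31, 19, 27]
  [6] addr=0x6e blk=27 s=3: VC-HIT | VC [31, 19, 23]
  [7] addr=0x30 blk=12 s=0: MISS | VC [31, 19, 23]
  [8] addr=0x5e blk=23 s=3: VC-HIT | VC [31, 19, 27]
  [9] addr=0x72 blk=28 s=0: MISS | VC [31, 19, 27, 12]
  [10] addr=0x7f blk=31 s=3: VC-HIT | VC [23, 19, 27, 12]
  [11] addr=0x6d blk=27 s=3: VC-HIT | VC [23, 19, 31, 12]
  [12] addr=0x70 blk=28 s=0: L1-HIT | VC [23, 19, 31, 12]
  [13] addr=0x6d blk=27 s=3: L1-HIT | VC [23, 19, 31, 12]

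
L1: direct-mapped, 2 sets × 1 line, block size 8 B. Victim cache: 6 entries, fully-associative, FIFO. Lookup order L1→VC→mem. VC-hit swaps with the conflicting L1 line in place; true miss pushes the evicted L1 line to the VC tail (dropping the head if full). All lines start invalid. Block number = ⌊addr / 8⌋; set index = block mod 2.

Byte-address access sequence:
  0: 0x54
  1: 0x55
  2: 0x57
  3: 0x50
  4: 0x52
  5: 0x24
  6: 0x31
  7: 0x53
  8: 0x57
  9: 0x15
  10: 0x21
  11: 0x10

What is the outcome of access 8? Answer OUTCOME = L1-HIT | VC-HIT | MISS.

#0 0x54→b10/s0 MISS; vc=[]
#1 0x55→b10/s0 L1-HIT; vc=[]
#2 0x57→b10/s0 L1-HIT; vc=[]
#3 0x50→b10/s0 L1-HIT; vc=[]
#4 0x52→b10/s0 L1-HIT; vc=[]
#5 0x24→b4/s0 MISS; vc=[10]
#6 0x31→b6/s0 MISS; vc=[10,4]
#7 0x53→b10/s0 VC-HIT; vc=[6,4]
#8 0x57→b10/s0 L1-HIT; vc=[6,4]
#9 0x15→b2/s0 MISS; vc=[6,4,10]
#10 0x21→b4/s0 VC-HIT; vc=[6,2,10]
#11 0x10→b2/s0 VC-HIT; vc=[6,4,10]

OUTCOME = L1-HIT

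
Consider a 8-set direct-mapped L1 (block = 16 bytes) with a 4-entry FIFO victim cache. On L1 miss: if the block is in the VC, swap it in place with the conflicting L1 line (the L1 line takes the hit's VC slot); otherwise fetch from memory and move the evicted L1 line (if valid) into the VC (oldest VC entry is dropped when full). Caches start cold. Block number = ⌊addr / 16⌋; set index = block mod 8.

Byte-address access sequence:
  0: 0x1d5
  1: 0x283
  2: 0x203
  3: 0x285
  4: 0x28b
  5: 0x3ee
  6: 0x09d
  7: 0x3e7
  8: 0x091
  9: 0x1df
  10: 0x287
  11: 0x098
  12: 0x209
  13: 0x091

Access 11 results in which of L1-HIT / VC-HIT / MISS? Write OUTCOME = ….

OUTCOME = L1-HIT

#0 0x1d5→b29/s5 MISS; vc=[]
#1 0x283→b40/s0 MISS; vc=[]
#2 0x203→b32/s0 MISS; vc=[40]
#3 0x285→b40/s0 VC-HIT; vc=[32]
#4 0x28b→b40/s0 L1-HIT; vc=[32]
#5 0x3ee→b62/s6 MISS; vc=[32]
#6 0x9d→b9/s1 MISS; vc=[32]
#7 0x3e7→b62/s6 L1-HIT; vc=[32]
#8 0x91→b9/s1 L1-HIT; vc=[32]
#9 0x1df→b29/s5 L1-HIT; vc=[32]
#10 0x287→b40/s0 L1-HIT; vc=[32]
#11 0x98→b9/s1 L1-HIT; vc=[32]
#12 0x209→b32/s0 VC-HIT; vc=[40]
#13 0x91→b9/s1 L1-HIT; vc=[40]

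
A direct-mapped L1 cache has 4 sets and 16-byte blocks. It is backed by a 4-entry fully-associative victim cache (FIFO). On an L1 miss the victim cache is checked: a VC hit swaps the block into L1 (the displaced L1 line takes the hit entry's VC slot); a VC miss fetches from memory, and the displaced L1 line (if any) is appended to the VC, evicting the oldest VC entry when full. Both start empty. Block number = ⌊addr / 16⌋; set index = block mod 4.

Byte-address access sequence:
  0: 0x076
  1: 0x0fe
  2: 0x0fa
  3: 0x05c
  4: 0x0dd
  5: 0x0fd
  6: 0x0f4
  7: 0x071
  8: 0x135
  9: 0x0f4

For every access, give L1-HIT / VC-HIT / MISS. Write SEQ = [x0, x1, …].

SEQ = [MISS, MISS, L1-HIT, MISS, MISS, L1-HIT, L1-HIT, VC-HIT, MISS, VC-HIT]

  [0] addr=0x76 blk=7 s=3: MISS | VC []
  [1] addr=0xfe blk=15 s=3: MISS | VC [7]
  [2] addr=0xfa blk=15 s=3: L1-HIT | VC [7]
  [3] addr=0x5c blk=5 s=1: MISS | VC [7]
  [4] addr=0xdd blk=13 s=1: MISS | VC [7, 5]
  [5] addr=0xfd blk=15 s=3: L1-HIT | VC [7, 5]
  [6] addr=0xf4 blk=15 s=3: L1-HIT | VC [7, 5]
  [7] addr=0x71 blk=7 s=3: VC-HIT | VC [15, 5]
  [8] addr=0x135 blk=19 s=3: MISS | VC [15, 5, 7]
  [9] addr=0xf4 blk=15 s=3: VC-HIT | VC [19, 5, 7]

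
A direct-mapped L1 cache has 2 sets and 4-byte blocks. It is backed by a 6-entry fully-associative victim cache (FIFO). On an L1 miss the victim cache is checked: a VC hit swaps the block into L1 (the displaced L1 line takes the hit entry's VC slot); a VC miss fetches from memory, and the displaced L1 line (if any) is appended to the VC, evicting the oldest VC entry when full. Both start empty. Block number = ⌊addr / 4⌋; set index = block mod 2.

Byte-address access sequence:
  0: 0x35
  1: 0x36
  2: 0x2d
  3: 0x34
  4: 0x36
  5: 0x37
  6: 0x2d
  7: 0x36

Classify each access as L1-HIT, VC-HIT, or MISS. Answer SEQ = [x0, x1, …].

SEQ = [MISS, L1-HIT, MISS, VC-HIT, L1-HIT, L1-HIT, VC-HIT, VC-HIT]

0: 0x35 (blk 13, set 1) → MISS  vc=[]
1: 0x36 (blk 13, set 1) → L1-HIT  vc=[]
2: 0x2d (blk 11, set 1) → MISS  vc=[13]
3: 0x34 (blk 13, set 1) → VC-HIT  vc=[11]
4: 0x36 (blk 13, set 1) → L1-HIT  vc=[11]
5: 0x37 (blk 13, set 1) → L1-HIT  vc=[11]
6: 0x2d (blk 11, set 1) → VC-HIT  vc=[13]
7: 0x36 (blk 13, set 1) → VC-HIT  vc=[11]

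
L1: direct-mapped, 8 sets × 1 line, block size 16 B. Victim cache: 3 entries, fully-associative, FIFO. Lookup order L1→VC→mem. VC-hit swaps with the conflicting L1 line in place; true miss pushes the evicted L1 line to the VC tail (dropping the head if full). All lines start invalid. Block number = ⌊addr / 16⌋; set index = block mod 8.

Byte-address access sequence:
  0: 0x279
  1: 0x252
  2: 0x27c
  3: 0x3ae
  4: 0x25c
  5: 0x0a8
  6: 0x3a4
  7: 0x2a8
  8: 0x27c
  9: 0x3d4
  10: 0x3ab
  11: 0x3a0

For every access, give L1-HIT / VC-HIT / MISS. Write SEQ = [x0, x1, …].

0: 0x279 (blk 39, set 7) → MISS  vc=[]
1: 0x252 (blk 37, set 5) → MISS  vc=[]
2: 0x27c (blk 39, set 7) → L1-HIT  vc=[]
3: 0x3ae (blk 58, set 2) → MISS  vc=[]
4: 0x25c (blk 37, set 5) → L1-HIT  vc=[]
5: 0xa8 (blk 10, set 2) → MISS  vc=[58]
6: 0x3a4 (blk 58, set 2) → VC-HIT  vc=[10]
7: 0x2a8 (blk 42, set 2) → MISS  vc=[10, 58]
8: 0x27c (blk 39, set 7) → L1-HIT  vc=[10, 58]
9: 0x3d4 (blk 61, set 5) → MISS  vc=[10, 58, 37]
10: 0x3ab (blk 58, set 2) → VC-HIT  vc=[10, 42, 37]
11: 0x3a0 (blk 58, set 2) → L1-HIT  vc=[10, 42, 37]

SEQ = [MISS, MISS, L1-HIT, MISS, L1-HIT, MISS, VC-HIT, MISS, L1-HIT, MISS, VC-HIT, L1-HIT]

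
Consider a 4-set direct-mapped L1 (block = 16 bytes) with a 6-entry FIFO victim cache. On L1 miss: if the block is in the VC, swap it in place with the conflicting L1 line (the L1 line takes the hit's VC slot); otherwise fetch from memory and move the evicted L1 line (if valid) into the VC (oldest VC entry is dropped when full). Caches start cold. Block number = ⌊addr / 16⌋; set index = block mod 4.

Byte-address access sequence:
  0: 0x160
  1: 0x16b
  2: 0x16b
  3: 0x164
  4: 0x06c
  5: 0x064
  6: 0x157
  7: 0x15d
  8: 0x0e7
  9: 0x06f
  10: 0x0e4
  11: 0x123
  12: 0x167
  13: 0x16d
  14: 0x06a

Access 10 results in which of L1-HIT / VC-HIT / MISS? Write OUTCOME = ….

0: 0x160 (blk 22, set 2) → MISS  vc=[]
1: 0x16b (blk 22, set 2) → L1-HIT  vc=[]
2: 0x16b (blk 22, set 2) → L1-HIT  vc=[]
3: 0x164 (blk 22, set 2) → L1-HIT  vc=[]
4: 0x6c (blk 6, set 2) → MISS  vc=[22]
5: 0x64 (blk 6, set 2) → L1-HIT  vc=[22]
6: 0x157 (blk 21, set 1) → MISS  vc=[22]
7: 0x15d (blk 21, set 1) → L1-HIT  vc=[22]
8: 0xe7 (blk 14, set 2) → MISS  vc=[22, 6]
9: 0x6f (blk 6, set 2) → VC-HIT  vc=[22, 14]
10: 0xe4 (blk 14, set 2) → VC-HIT  vc=[22, 6]
11: 0x123 (blk 18, set 2) → MISS  vc=[22, 6, 14]
12: 0x167 (blk 22, set 2) → VC-HIT  vc=[18, 6, 14]
13: 0x16d (blk 22, set 2) → L1-HIT  vc=[18, 6, 14]
14: 0x6a (blk 6, set 2) → VC-HIT  vc=[18, 22, 14]

OUTCOME = VC-HIT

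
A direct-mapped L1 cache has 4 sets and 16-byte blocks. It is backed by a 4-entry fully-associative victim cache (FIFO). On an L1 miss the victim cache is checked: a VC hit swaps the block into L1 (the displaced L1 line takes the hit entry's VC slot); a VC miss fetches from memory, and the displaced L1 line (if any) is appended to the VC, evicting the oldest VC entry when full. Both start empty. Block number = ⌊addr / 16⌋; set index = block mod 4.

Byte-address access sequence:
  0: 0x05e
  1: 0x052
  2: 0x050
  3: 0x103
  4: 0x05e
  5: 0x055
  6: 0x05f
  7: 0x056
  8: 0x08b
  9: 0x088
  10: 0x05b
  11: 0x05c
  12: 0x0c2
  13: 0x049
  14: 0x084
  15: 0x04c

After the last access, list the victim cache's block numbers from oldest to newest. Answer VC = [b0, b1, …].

VC = [16, 8, 12]

0: 0x5e (blk 5, set 1) → MISS  vc=[]
1: 0x52 (blk 5, set 1) → L1-HIT  vc=[]
2: 0x50 (blk 5, set 1) → L1-HIT  vc=[]
3: 0x103 (blk 16, set 0) → MISS  vc=[]
4: 0x5e (blk 5, set 1) → L1-HIT  vc=[]
5: 0x55 (blk 5, set 1) → L1-HIT  vc=[]
6: 0x5f (blk 5, set 1) → L1-HIT  vc=[]
7: 0x56 (blk 5, set 1) → L1-HIT  vc=[]
8: 0x8b (blk 8, set 0) → MISS  vc=[16]
9: 0x88 (blk 8, set 0) → L1-HIT  vc=[16]
10: 0x5b (blk 5, set 1) → L1-HIT  vc=[16]
11: 0x5c (blk 5, set 1) → L1-HIT  vc=[16]
12: 0xc2 (blk 12, set 0) → MISS  vc=[16, 8]
13: 0x49 (blk 4, set 0) → MISS  vc=[16, 8, 12]
14: 0x84 (blk 8, set 0) → VC-HIT  vc=[16, 4, 12]
15: 0x4c (blk 4, set 0) → VC-HIT  vc=[16, 8, 12]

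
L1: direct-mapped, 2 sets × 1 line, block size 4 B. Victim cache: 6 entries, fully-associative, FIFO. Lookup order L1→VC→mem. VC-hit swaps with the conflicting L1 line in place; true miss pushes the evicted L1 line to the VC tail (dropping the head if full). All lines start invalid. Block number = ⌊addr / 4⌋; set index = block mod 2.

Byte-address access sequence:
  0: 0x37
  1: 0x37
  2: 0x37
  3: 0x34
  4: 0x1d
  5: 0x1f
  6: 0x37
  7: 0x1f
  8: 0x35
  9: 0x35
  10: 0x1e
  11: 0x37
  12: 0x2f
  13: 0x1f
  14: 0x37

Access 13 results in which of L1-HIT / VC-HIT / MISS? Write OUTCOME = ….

0: 0x37 (blk 13, set 1) → MISS  vc=[]
1: 0x37 (blk 13, set 1) → L1-HIT  vc=[]
2: 0x37 (blk 13, set 1) → L1-HIT  vc=[]
3: 0x34 (blk 13, set 1) → L1-HIT  vc=[]
4: 0x1d (blk 7, set 1) → MISS  vc=[13]
5: 0x1f (blk 7, set 1) → L1-HIT  vc=[13]
6: 0x37 (blk 13, set 1) → VC-HIT  vc=[7]
7: 0x1f (blk 7, set 1) → VC-HIT  vc=[13]
8: 0x35 (blk 13, set 1) → VC-HIT  vc=[7]
9: 0x35 (blk 13, set 1) → L1-HIT  vc=[7]
10: 0x1e (blk 7, set 1) → VC-HIT  vc=[13]
11: 0x37 (blk 13, set 1) → VC-HIT  vc=[7]
12: 0x2f (blk 11, set 1) → MISS  vc=[7, 13]
13: 0x1f (blk 7, set 1) → VC-HIT  vc=[11, 13]
14: 0x37 (blk 13, set 1) → VC-HIT  vc=[11, 7]

OUTCOME = VC-HIT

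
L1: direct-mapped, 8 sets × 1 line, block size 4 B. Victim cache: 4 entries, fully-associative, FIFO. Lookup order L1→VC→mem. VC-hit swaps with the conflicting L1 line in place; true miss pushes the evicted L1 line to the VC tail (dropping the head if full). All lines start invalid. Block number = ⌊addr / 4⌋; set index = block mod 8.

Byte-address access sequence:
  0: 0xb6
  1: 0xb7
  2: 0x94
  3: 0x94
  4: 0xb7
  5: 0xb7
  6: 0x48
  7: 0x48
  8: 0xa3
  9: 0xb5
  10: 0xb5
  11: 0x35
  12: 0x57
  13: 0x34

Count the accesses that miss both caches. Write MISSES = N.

MISSES = 6

#0 0xb6→b45/s5 MISS; vc=[]
#1 0xb7→b45/s5 L1-HIT; vc=[]
#2 0x94→b37/s5 MISS; vc=[45]
#3 0x94→b37/s5 L1-HIT; vc=[45]
#4 0xb7→b45/s5 VC-HIT; vc=[37]
#5 0xb7→b45/s5 L1-HIT; vc=[37]
#6 0x48→b18/s2 MISS; vc=[37]
#7 0x48→b18/s2 L1-HIT; vc=[37]
#8 0xa3→b40/s0 MISS; vc=[37]
#9 0xb5→b45/s5 L1-HIT; vc=[37]
#10 0xb5→b45/s5 L1-HIT; vc=[37]
#11 0x35→b13/s5 MISS; vc=[37,45]
#12 0x57→b21/s5 MISS; vc=[37,45,13]
#13 0x34→b13/s5 VC-HIT; vc=[37,45,21]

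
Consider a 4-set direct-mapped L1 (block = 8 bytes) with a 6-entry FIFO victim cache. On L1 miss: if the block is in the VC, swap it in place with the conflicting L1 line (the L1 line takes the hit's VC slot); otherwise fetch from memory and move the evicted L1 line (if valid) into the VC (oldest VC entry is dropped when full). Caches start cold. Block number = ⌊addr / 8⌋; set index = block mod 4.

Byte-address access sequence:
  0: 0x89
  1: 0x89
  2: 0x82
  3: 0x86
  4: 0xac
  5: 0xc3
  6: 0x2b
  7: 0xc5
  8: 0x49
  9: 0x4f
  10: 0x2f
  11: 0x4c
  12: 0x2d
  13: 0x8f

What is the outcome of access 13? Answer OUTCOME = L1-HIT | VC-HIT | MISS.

#0 0x89→b17/s1 MISS; vc=[]
#1 0x89→b17/s1 L1-HIT; vc=[]
#2 0x82→b16/s0 MISS; vc=[]
#3 0x86→b16/s0 L1-HIT; vc=[]
#4 0xac→b21/s1 MISS; vc=[17]
#5 0xc3→b24/s0 MISS; vc=[17,16]
#6 0x2b→b5/s1 MISS; vc=[17,16,21]
#7 0xc5→b24/s0 L1-HIT; vc=[17,16,21]
#8 0x49→b9/s1 MISS; vc=[17,16,21,5]
#9 0x4f→b9/s1 L1-HIT; vc=[17,16,21,5]
#10 0x2f→b5/s1 VC-HIT; vc=[17,16,21,9]
#11 0x4c→b9/s1 VC-HIT; vc=[17,16,21,5]
#12 0x2d→b5/s1 VC-HIT; vc=[17,16,21,9]
#13 0x8f→b17/s1 VC-HIT; vc=[5,16,21,9]

OUTCOME = VC-HIT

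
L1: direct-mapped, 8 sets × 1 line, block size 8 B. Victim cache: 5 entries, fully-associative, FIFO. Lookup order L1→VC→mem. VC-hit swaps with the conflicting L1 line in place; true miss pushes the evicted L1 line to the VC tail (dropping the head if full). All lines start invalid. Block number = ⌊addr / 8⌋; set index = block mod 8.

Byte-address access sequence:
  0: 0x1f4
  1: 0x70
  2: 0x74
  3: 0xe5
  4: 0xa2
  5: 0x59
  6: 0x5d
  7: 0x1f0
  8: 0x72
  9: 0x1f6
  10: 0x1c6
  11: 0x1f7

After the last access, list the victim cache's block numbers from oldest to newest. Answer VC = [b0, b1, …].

  [0] addr=0x1f4 blk=62 s=6: MISS | VC []
  [1] addr=0x70 blk=14 s=6: MISS | VC [62]
  [2] addr=0x74 blk=14 s=6: L1-HIT | VC [62]
  [3] addr=0xe5 blk=28 s=4: MISS | VC [62]
  [4] addr=0xa2 blk=20 s=4: MISS | VC [62, 28]
  [5] addr=0x59 blk=11 s=3: MISS | VC [62, 28]
  [6] addr=0x5d blk=11 s=3: L1-HIT | VC [62, 28]
  [7] addr=0x1f0 blk=62 s=6: VC-HIT | VC [14, 28]
  [8] addr=0x72 blk=14 s=6: VC-HIT | VC [62, 28]
  [9] addr=0x1f6 blk=62 s=6: VC-HIT | VC [14, 28]
  [10] addr=0x1c6 blk=56 s=0: MISS | VC [14, 28]
  [11] addr=0x1f7 blk=62 s=6: L1-HIT | VC [14, 28]

VC = [14, 28]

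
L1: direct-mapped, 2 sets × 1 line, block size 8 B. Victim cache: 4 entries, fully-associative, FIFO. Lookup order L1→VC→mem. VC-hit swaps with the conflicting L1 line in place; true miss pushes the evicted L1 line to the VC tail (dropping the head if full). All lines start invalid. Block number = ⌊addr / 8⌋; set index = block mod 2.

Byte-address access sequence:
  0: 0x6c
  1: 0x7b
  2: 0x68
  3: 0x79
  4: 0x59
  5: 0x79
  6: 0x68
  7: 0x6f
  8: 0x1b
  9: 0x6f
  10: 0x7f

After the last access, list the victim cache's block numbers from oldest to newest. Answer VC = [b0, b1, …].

VC = [13, 11, 3]

#0 0x6c→b13/s1 MISS; vc=[]
#1 0x7b→b15/s1 MISS; vc=[13]
#2 0x68→b13/s1 VC-HIT; vc=[15]
#3 0x79→b15/s1 VC-HIT; vc=[13]
#4 0x59→b11/s1 MISS; vc=[13,15]
#5 0x79→b15/s1 VC-HIT; vc=[13,11]
#6 0x68→b13/s1 VC-HIT; vc=[15,11]
#7 0x6f→b13/s1 L1-HIT; vc=[15,11]
#8 0x1b→b3/s1 MISS; vc=[15,11,13]
#9 0x6f→b13/s1 VC-HIT; vc=[15,11,3]
#10 0x7f→b15/s1 VC-HIT; vc=[13,11,3]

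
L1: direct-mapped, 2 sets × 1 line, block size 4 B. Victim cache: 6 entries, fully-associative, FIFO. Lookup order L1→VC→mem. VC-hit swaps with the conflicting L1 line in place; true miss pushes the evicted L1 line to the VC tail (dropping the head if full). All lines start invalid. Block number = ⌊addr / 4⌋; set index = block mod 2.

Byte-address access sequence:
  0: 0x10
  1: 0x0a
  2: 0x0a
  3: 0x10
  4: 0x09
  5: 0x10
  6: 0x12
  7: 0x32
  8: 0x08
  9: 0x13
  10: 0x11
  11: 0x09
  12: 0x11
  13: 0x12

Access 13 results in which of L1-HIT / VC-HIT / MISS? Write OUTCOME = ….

OUTCOME = L1-HIT

0: 0x10 (blk 4, set 0) → MISS  vc=[]
1: 0xa (blk 2, set 0) → MISS  vc=[4]
2: 0xa (blk 2, set 0) → L1-HIT  vc=[4]
3: 0x10 (blk 4, set 0) → VC-HIT  vc=[2]
4: 0x9 (blk 2, set 0) → VC-HIT  vc=[4]
5: 0x10 (blk 4, set 0) → VC-HIT  vc=[2]
6: 0x12 (blk 4, set 0) → L1-HIT  vc=[2]
7: 0x32 (blk 12, set 0) → MISS  vc=[2, 4]
8: 0x8 (blk 2, set 0) → VC-HIT  vc=[12, 4]
9: 0x13 (blk 4, set 0) → VC-HIT  vc=[12, 2]
10: 0x11 (blk 4, set 0) → L1-HIT  vc=[12, 2]
11: 0x9 (blk 2, set 0) → VC-HIT  vc=[12, 4]
12: 0x11 (blk 4, set 0) → VC-HIT  vc=[12, 2]
13: 0x12 (blk 4, set 0) → L1-HIT  vc=[12, 2]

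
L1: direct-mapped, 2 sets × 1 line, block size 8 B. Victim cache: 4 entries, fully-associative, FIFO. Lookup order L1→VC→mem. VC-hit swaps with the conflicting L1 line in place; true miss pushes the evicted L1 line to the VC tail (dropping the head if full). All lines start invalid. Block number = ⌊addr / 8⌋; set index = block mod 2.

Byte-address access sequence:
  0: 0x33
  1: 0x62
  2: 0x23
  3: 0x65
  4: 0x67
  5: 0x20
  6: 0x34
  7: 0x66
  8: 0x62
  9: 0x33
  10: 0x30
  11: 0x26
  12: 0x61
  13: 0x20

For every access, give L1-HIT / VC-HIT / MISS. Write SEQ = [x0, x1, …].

  [0] addr=0x33 blk=6 s=0: MISS | VC []
  [1] addr=0x62 blk=12 s=0: MISS | VC [6]
  [2] addr=0x23 blk=4 s=0: MISS | VC [6, 12]
  [3] addr=0x65 blk=12 s=0: VC-HIT | VC [6, 4]
  [4] addr=0x67 blk=12 s=0: L1-HIT | VC [6, 4]
  [5] addr=0x20 blk=4 s=0: VC-HIT | VC [6, 12]
  [6] addr=0x34 blk=6 s=0: VC-HIT | VC [4, 12]
  [7] addr=0x66 blk=12 s=0: VC-HIT | VC [4, 6]
  [8] addr=0x62 blk=12 s=0: L1-HIT | VC [4, 6]
  [9] addr=0x33 blk=6 s=0: VC-HIT | VC [4, 12]
  [10] addr=0x30 blk=6 s=0: L1-HIT | VC [4, 12]
  [11] addr=0x26 blk=4 s=0: VC-HIT | VC [6, 12]
  [12] addr=0x61 blk=12 s=0: VC-HIT | VC [6, 4]
  [13] addr=0x20 blk=4 s=0: VC-HIT | VC [6, 12]

SEQ = [MISS, MISS, MISS, VC-HIT, L1-HIT, VC-HIT, VC-HIT, VC-HIT, L1-HIT, VC-HIT, L1-HIT, VC-HIT, VC-HIT, VC-HIT]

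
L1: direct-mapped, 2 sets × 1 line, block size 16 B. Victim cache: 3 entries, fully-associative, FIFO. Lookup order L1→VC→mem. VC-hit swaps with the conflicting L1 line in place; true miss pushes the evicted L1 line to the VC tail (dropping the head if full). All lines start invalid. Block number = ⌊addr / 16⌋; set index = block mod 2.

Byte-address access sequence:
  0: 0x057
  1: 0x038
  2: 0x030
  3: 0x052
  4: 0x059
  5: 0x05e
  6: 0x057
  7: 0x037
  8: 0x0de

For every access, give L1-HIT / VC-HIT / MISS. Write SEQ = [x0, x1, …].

#0 0x57→b5/s1 MISS; vc=[]
#1 0x38→b3/s1 MISS; vc=[5]
#2 0x30→b3/s1 L1-HIT; vc=[5]
#3 0x52→b5/s1 VC-HIT; vc=[3]
#4 0x59→b5/s1 L1-HIT; vc=[3]
#5 0x5e→b5/s1 L1-HIT; vc=[3]
#6 0x57→b5/s1 L1-HIT; vc=[3]
#7 0x37→b3/s1 VC-HIT; vc=[5]
#8 0xde→b13/s1 MISS; vc=[5,3]

SEQ = [MISS, MISS, L1-HIT, VC-HIT, L1-HIT, L1-HIT, L1-HIT, VC-HIT, MISS]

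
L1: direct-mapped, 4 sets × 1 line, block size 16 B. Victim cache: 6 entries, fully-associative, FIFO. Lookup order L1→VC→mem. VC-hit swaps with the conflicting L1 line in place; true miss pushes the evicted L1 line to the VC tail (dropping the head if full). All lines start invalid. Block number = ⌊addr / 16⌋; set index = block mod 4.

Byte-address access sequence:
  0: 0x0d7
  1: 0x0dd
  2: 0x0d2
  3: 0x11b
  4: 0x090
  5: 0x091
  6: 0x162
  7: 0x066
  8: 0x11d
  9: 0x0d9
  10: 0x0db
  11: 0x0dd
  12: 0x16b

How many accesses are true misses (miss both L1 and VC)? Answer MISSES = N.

MISSES = 5

  [0] addr=0xd7 blk=13 s=1: MISS | VC []
  [1] addr=0xdd blk=13 s=1: L1-HIT | VC []
  [2] addr=0xd2 blk=13 s=1: L1-HIT | VC []
  [3] addr=0x11b blk=17 s=1: MISS | VC [13]
  [4] addr=0x90 blk=9 s=1: MISS | VC [13, 17]
  [5] addr=0x91 blk=9 s=1: L1-HIT | VC [13, 17]
  [6] addr=0x162 blk=22 s=2: MISS | VC [13, 17]
  [7] addr=0x66 blk=6 s=2: MISS | VC [13, 17, 22]
  [8] addr=0x11d blk=17 s=1: VC-HIT | VC [13, 9, 22]
  [9] addr=0xd9 blk=13 s=1: VC-HIT | VC [17, 9, 22]
  [10] addr=0xdb blk=13 s=1: L1-HIT | VC [17, 9, 22]
  [11] addr=0xdd blk=13 s=1: L1-HIT | VC [17, 9, 22]
  [12] addr=0x16b blk=22 s=2: VC-HIT | VC [17, 9, 6]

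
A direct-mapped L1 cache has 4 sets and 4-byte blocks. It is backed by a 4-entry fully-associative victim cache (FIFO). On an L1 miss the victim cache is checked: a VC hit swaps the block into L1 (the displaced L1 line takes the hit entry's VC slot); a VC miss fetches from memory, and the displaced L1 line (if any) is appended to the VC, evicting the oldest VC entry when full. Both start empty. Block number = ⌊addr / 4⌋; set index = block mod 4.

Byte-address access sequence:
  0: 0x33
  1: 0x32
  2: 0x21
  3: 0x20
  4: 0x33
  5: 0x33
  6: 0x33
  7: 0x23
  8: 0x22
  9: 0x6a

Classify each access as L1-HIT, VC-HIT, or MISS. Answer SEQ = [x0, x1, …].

  [0] addr=0x33 blk=12 s=0: MISS | VC []
  [1] addr=0x32 blk=12 s=0: L1-HIT | VC []
  [2] addr=0x21 blk=8 s=0: MISS | VC [12]
  [3] addr=0x20 blk=8 s=0: L1-HIT | VC [12]
  [4] addr=0x33 blk=12 s=0: VC-HIT | VC [8]
  [5] addr=0x33 blk=12 s=0: L1-HIT | VC [8]
  [6] addr=0x33 blk=12 s=0: L1-HIT | VC [8]
  [7] addr=0x23 blk=8 s=0: VC-HIT | VC [12]
  [8] addr=0x22 blk=8 s=0: L1-HIT | VC [12]
  [9] addr=0x6a blk=26 s=2: MISS | VC [12]

SEQ = [MISS, L1-HIT, MISS, L1-HIT, VC-HIT, L1-HIT, L1-HIT, VC-HIT, L1-HIT, MISS]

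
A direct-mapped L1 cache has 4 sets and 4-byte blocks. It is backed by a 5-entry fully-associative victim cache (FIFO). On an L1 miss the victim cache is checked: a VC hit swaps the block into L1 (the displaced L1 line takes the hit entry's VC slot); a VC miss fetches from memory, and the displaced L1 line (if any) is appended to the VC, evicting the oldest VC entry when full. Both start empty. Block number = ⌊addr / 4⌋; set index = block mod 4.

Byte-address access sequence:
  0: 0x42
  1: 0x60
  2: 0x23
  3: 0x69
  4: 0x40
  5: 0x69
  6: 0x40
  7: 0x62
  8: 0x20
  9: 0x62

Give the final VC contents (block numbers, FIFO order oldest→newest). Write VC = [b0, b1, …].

0: 0x42 (blk 16, set 0) → MISS  vc=[]
1: 0x60 (blk 24, set 0) → MISS  vc=[16]
2: 0x23 (blk 8, set 0) → MISS  vc=[16, 24]
3: 0x69 (blk 26, set 2) → MISS  vc=[16, 24]
4: 0x40 (blk 16, set 0) → VC-HIT  vc=[8, 24]
5: 0x69 (blk 26, set 2) → L1-HIT  vc=[8, 24]
6: 0x40 (blk 16, set 0) → L1-HIT  vc=[8, 24]
7: 0x62 (blk 24, set 0) → VC-HIT  vc=[8, 16]
8: 0x20 (blk 8, set 0) → VC-HIT  vc=[24, 16]
9: 0x62 (blk 24, set 0) → VC-HIT  vc=[8, 16]

VC = [8, 16]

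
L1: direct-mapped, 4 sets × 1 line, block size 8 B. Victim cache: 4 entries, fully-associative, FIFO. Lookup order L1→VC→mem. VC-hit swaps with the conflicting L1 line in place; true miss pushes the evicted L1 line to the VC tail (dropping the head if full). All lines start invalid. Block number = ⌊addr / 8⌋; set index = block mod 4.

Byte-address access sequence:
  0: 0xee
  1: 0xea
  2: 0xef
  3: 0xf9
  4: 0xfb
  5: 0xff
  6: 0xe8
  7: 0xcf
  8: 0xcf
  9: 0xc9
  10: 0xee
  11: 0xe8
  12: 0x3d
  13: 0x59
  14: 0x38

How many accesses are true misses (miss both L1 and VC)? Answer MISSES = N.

MISSES = 5

  [0] addr=0xee blk=29 s=1: MISS | VC []
  [1] addr=0xea blk=29 s=1: L1-HIT | VC []
  [2] addr=0xef blk=29 s=1: L1-HIT | VC []
  [3] addr=0xf9 blk=31 s=3: MISS | VC []
  [4] addr=0xfb blk=31 s=3: L1-HIT | VC []
  [5] addr=0xff blk=31 s=3: L1-HIT | VC []
  [6] addr=0xe8 blk=29 s=1: L1-HIT | VC []
  [7] addr=0xcf blk=25 s=1: MISS | VC [29]
  [8] addr=0xcf blk=25 s=1: L1-HIT | VC [29]
  [9] addr=0xc9 blk=25 s=1: L1-HIT | VC [29]
  [10] addr=0xee blk=29 s=1: VC-HIT | VC [25]
  [11] addr=0xe8 blk=29 s=1: L1-HIT | VC [25]
  [12] addr=0x3d blk=7 s=3: MISS | VC [25, 31]
  [13] addr=0x59 blk=11 s=3: MISS | VC [25, 31, 7]
  [14] addr=0x38 blk=7 s=3: VC-HIT | VC [25, 31, 11]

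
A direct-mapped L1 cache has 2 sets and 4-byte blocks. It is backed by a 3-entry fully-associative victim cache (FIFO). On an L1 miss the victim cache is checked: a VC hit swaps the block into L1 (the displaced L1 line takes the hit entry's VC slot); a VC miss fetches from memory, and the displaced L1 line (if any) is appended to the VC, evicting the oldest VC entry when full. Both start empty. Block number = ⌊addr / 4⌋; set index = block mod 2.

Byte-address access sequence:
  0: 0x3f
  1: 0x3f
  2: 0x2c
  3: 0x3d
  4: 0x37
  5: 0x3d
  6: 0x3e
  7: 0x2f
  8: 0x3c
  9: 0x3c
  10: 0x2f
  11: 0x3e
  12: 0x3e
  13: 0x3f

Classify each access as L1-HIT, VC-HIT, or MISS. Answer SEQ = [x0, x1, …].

#0 0x3f→b15/s1 MISS; vc=[]
#1 0x3f→b15/s1 L1-HIT; vc=[]
#2 0x2c→b11/s1 MISS; vc=[15]
#3 0x3d→b15/s1 VC-HIT; vc=[11]
#4 0x37→b13/s1 MISS; vc=[11,15]
#5 0x3d→b15/s1 VC-HIT; vc=[11,13]
#6 0x3e→b15/s1 L1-HIT; vc=[11,13]
#7 0x2f→b11/s1 VC-HIT; vc=[15,13]
#8 0x3c→b15/s1 VC-HIT; vc=[11,13]
#9 0x3c→b15/s1 L1-HIT; vc=[11,13]
#10 0x2f→b11/s1 VC-HIT; vc=[15,13]
#11 0x3e→b15/s1 VC-HIT; vc=[11,13]
#12 0x3e→b15/s1 L1-HIT; vc=[11,13]
#13 0x3f→b15/s1 L1-HIT; vc=[11,13]

SEQ = [MISS, L1-HIT, MISS, VC-HIT, MISS, VC-HIT, L1-HIT, VC-HIT, VC-HIT, L1-HIT, VC-HIT, VC-HIT, L1-HIT, L1-HIT]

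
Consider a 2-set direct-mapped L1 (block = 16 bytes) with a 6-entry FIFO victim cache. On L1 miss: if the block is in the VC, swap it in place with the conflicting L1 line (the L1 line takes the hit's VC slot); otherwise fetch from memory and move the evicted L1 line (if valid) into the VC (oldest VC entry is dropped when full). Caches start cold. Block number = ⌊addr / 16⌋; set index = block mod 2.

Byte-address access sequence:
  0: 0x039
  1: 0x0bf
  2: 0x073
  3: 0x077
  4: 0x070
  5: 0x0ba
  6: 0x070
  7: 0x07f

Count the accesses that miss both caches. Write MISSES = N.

MISSES = 3

#0 0x39→b3/s1 MISS; vc=[]
#1 0xbf→b11/s1 MISS; vc=[3]
#2 0x73→b7/s1 MISS; vc=[3,11]
#3 0x77→b7/s1 L1-HIT; vc=[3,11]
#4 0x70→b7/s1 L1-HIT; vc=[3,11]
#5 0xba→b11/s1 VC-HIT; vc=[3,7]
#6 0x70→b7/s1 VC-HIT; vc=[3,11]
#7 0x7f→b7/s1 L1-HIT; vc=[3,11]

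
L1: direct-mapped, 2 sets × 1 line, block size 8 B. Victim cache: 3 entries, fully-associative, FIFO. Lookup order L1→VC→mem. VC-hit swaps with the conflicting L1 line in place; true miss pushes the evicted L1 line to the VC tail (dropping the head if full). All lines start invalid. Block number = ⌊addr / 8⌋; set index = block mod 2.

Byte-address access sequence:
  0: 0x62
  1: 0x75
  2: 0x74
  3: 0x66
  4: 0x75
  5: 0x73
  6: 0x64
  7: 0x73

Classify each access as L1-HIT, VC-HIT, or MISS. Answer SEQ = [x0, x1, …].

SEQ = [MISS, MISS, L1-HIT, VC-HIT, VC-HIT, L1-HIT, VC-HIT, VC-HIT]

0: 0x62 (blk 12, set 0) → MISS  vc=[]
1: 0x75 (blk 14, set 0) → MISS  vc=[12]
2: 0x74 (blk 14, set 0) → L1-HIT  vc=[12]
3: 0x66 (blk 12, set 0) → VC-HIT  vc=[14]
4: 0x75 (blk 14, set 0) → VC-HIT  vc=[12]
5: 0x73 (blk 14, set 0) → L1-HIT  vc=[12]
6: 0x64 (blk 12, set 0) → VC-HIT  vc=[14]
7: 0x73 (blk 14, set 0) → VC-HIT  vc=[12]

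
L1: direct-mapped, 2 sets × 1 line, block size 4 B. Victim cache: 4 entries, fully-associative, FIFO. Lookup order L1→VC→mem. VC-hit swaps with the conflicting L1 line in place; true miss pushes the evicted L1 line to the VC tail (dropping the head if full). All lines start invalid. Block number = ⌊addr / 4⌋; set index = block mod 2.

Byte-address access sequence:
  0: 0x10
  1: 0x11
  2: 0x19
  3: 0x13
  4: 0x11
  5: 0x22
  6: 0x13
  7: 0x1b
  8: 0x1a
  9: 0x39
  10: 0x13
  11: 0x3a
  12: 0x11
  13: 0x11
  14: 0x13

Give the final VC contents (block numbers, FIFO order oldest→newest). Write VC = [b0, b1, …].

VC = [14, 8, 6]

0: 0x10 (blk 4, set 0) → MISS  vc=[]
1: 0x11 (blk 4, set 0) → L1-HIT  vc=[]
2: 0x19 (blk 6, set 0) → MISS  vc=[4]
3: 0x13 (blk 4, set 0) → VC-HIT  vc=[6]
4: 0x11 (blk 4, set 0) → L1-HIT  vc=[6]
5: 0x22 (blk 8, set 0) → MISS  vc=[6, 4]
6: 0x13 (blk 4, set 0) → VC-HIT  vc=[6, 8]
7: 0x1b (blk 6, set 0) → VC-HIT  vc=[4, 8]
8: 0x1a (blk 6, set 0) → L1-HIT  vc=[4, 8]
9: 0x39 (blk 14, set 0) → MISS  vc=[4, 8, 6]
10: 0x13 (blk 4, set 0) → VC-HIT  vc=[14, 8, 6]
11: 0x3a (blk 14, set 0) → VC-HIT  vc=[4, 8, 6]
12: 0x11 (blk 4, set 0) → VC-HIT  vc=[14, 8, 6]
13: 0x11 (blk 4, set 0) → L1-HIT  vc=[14, 8, 6]
14: 0x13 (blk 4, set 0) → L1-HIT  vc=[14, 8, 6]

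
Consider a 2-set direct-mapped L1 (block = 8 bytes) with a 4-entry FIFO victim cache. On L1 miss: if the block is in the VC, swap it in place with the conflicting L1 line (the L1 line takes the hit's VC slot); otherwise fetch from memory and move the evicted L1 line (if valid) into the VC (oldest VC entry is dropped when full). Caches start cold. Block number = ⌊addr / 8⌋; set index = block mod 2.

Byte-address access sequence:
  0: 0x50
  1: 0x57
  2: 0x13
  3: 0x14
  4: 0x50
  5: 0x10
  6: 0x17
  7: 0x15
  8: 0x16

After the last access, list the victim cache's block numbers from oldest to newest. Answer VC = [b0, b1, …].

0: 0x50 (blk 10, set 0) → MISS  vc=[]
1: 0x57 (blk 10, set 0) → L1-HIT  vc=[]
2: 0x13 (blk 2, set 0) → MISS  vc=[10]
3: 0x14 (blk 2, set 0) → L1-HIT  vc=[10]
4: 0x50 (blk 10, set 0) → VC-HIT  vc=[2]
5: 0x10 (blk 2, set 0) → VC-HIT  vc=[10]
6: 0x17 (blk 2, set 0) → L1-HIT  vc=[10]
7: 0x15 (blk 2, set 0) → L1-HIT  vc=[10]
8: 0x16 (blk 2, set 0) → L1-HIT  vc=[10]

VC = [10]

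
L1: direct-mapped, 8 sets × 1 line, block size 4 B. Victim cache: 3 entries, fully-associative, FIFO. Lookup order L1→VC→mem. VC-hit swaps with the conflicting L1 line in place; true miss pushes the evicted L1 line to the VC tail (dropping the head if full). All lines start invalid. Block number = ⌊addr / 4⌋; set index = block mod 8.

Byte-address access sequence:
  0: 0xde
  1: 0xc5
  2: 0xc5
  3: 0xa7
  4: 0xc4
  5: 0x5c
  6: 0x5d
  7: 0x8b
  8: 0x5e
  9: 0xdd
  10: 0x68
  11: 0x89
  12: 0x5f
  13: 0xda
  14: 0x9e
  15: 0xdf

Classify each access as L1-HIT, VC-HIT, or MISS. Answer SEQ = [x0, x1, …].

SEQ = [MISS, MISS, L1-HIT, MISS, VC-HIT, MISS, L1-HIT, MISS, L1-HIT, VC-HIT, MISS, VC-HIT, VC-HIT, MISS, MISS, VC-HIT]

#0 0xde→b55/s7 MISS; vc=[]
#1 0xc5→b49/s1 MISS; vc=[]
#2 0xc5→b49/s1 L1-HIT; vc=[]
#3 0xa7→b41/s1 MISS; vc=[49]
#4 0xc4→b49/s1 VC-HIT; vc=[41]
#5 0x5c→b23/s7 MISS; vc=[41,55]
#6 0x5d→b23/s7 L1-HIT; vc=[41,55]
#7 0x8b→b34/s2 MISS; vc=[41,55]
#8 0x5e→b23/s7 L1-HIT; vc=[41,55]
#9 0xdd→b55/s7 VC-HIT; vc=[41,23]
#10 0x68→b26/s2 MISS; vc=[41,23,34]
#11 0x89→b34/s2 VC-HIT; vc=[41,23,26]
#12 0x5f→b23/s7 VC-HIT; vc=[41,55,26]
#13 0xda→b54/s6 MISS; vc=[41,55,26]
#14 0x9e→b39/s7 MISS; vc=[55,26,23]
#15 0xdf→b55/s7 VC-HIT; vc=[39,26,23]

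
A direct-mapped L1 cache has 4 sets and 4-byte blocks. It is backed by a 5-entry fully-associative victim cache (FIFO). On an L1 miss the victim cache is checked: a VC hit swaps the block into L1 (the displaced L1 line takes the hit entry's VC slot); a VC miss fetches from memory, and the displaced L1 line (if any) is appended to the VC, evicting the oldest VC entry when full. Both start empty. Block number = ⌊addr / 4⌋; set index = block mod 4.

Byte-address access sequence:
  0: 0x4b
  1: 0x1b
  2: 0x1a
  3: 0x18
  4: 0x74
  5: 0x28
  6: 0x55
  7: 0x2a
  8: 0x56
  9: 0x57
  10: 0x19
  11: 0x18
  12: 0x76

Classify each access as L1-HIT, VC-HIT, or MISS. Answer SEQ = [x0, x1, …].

SEQ = [MISS, MISS, L1-HIT, L1-HIT, MISS, MISS, MISS, L1-HIT, L1-HIT, L1-HIT, VC-HIT, L1-HIT, VC-HIT]

0: 0x4b (blk 18, set 2) → MISS  vc=[]
1: 0x1b (blk 6, set 2) → MISS  vc=[18]
2: 0x1a (blk 6, set 2) → L1-HIT  vc=[18]
3: 0x18 (blk 6, set 2) → L1-HIT  vc=[18]
4: 0x74 (blk 29, set 1) → MISS  vc=[18]
5: 0x28 (blk 10, set 2) → MISS  vc=[18, 6]
6: 0x55 (blk 21, set 1) → MISS  vc=[18, 6, 29]
7: 0x2a (blk 10, set 2) → L1-HIT  vc=[18, 6, 29]
8: 0x56 (blk 21, set 1) → L1-HIT  vc=[18, 6, 29]
9: 0x57 (blk 21, set 1) → L1-HIT  vc=[18, 6, 29]
10: 0x19 (blk 6, set 2) → VC-HIT  vc=[18, 10, 29]
11: 0x18 (blk 6, set 2) → L1-HIT  vc=[18, 10, 29]
12: 0x76 (blk 29, set 1) → VC-HIT  vc=[18, 10, 21]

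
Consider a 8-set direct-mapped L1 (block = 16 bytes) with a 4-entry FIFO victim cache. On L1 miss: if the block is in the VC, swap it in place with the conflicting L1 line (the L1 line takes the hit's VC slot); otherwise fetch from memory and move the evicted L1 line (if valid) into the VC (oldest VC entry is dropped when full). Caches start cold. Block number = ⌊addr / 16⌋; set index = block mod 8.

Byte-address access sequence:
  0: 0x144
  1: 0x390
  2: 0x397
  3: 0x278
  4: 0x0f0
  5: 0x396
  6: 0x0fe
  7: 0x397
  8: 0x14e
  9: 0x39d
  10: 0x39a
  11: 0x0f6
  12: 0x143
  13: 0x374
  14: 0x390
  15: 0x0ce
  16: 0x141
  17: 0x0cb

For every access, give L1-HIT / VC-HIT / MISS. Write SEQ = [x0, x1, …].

#0 0x144→b20/s4 MISS; vc=[]
#1 0x390→b57/s1 MISS; vc=[]
#2 0x397→b57/s1 L1-HIT; vc=[]
#3 0x278→b39/s7 MISS; vc=[]
#4 0xf0→b15/s7 MISS; vc=[39]
#5 0x396→b57/s1 L1-HIT; vc=[39]
#6 0xfe→b15/s7 L1-HIT; vc=[39]
#7 0x397→b57/s1 L1-HIT; vc=[39]
#8 0x14e→b20/s4 L1-HIT; vc=[39]
#9 0x39d→b57/s1 L1-HIT; vc=[39]
#10 0x39a→b57/s1 L1-HIT; vc=[39]
#11 0xf6→b15/s7 L1-HIT; vc=[39]
#12 0x143→b20/s4 L1-HIT; vc=[39]
#13 0x374→b55/s7 MISS; vc=[39,15]
#14 0x390→b57/s1 L1-HIT; vc=[39,15]
#15 0xce→b12/s4 MISS; vc=[39,15,20]
#16 0x141→b20/s4 VC-HIT; vc=[39,15,12]
#17 0xcb→b12/s4 VC-HIT; vc=[39,15,20]

SEQ = [MISS, MISS, L1-HIT, MISS, MISS, L1-HIT, L1-HIT, L1-HIT, L1-HIT, L1-HIT, L1-HIT, L1-HIT, L1-HIT, MISS, L1-HIT, MISS, VC-HIT, VC-HIT]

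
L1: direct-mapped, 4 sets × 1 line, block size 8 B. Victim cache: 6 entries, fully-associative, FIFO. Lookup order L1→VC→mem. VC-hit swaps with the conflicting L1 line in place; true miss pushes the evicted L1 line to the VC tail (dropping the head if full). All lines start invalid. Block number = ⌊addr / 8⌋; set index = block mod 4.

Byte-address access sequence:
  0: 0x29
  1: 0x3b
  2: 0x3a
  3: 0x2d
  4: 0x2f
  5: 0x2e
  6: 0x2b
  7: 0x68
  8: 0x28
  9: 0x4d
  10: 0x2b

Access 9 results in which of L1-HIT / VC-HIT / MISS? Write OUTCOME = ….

0: 0x29 (blk 5, set 1) → MISS  vc=[]
1: 0x3b (blk 7, set 3) → MISS  vc=[]
2: 0x3a (blk 7, set 3) → L1-HIT  vc=[]
3: 0x2d (blk 5, set 1) → L1-HIT  vc=[]
4: 0x2f (blk 5, set 1) → L1-HIT  vc=[]
5: 0x2e (blk 5, set 1) → L1-HIT  vc=[]
6: 0x2b (blk 5, set 1) → L1-HIT  vc=[]
7: 0x68 (blk 13, set 1) → MISS  vc=[5]
8: 0x28 (blk 5, set 1) → VC-HIT  vc=[13]
9: 0x4d (blk 9, set 1) → MISS  vc=[13, 5]
10: 0x2b (blk 5, set 1) → VC-HIT  vc=[13, 9]

OUTCOME = MISS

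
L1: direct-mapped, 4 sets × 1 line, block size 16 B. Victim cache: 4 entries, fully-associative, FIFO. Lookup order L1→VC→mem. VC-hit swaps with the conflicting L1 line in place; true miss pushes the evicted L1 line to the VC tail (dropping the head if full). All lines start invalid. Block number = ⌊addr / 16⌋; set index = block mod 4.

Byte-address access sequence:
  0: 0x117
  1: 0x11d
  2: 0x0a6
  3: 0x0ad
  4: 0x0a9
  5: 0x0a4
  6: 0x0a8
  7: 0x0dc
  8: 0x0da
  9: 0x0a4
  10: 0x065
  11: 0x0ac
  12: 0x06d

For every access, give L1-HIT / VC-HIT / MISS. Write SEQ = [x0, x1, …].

SEQ = [MISS, L1-HIT, MISS, L1-HIT, L1-HIT, L1-HIT, L1-HIT, MISS, L1-HIT, L1-HIT, MISS, VC-HIT, VC-HIT]

#0 0x117→b17/s1 MISS; vc=[]
#1 0x11d→b17/s1 L1-HIT; vc=[]
#2 0xa6→b10/s2 MISS; vc=[]
#3 0xad→b10/s2 L1-HIT; vc=[]
#4 0xa9→b10/s2 L1-HIT; vc=[]
#5 0xa4→b10/s2 L1-HIT; vc=[]
#6 0xa8→b10/s2 L1-HIT; vc=[]
#7 0xdc→b13/s1 MISS; vc=[17]
#8 0xda→b13/s1 L1-HIT; vc=[17]
#9 0xa4→b10/s2 L1-HIT; vc=[17]
#10 0x65→b6/s2 MISS; vc=[17,10]
#11 0xac→b10/s2 VC-HIT; vc=[17,6]
#12 0x6d→b6/s2 VC-HIT; vc=[17,10]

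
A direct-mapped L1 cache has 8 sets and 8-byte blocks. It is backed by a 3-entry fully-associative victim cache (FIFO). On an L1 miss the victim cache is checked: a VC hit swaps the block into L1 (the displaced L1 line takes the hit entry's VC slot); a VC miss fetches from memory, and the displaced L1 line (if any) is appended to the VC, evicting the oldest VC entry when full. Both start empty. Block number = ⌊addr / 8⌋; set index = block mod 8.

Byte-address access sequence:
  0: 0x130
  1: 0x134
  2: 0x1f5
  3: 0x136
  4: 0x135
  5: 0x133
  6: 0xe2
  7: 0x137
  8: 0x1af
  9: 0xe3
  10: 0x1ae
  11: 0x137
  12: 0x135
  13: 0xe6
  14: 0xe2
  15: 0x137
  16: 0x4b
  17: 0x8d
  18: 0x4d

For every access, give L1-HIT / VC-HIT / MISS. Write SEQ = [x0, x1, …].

  [0] addr=0x130 blk=38 s=6: MISS | VC []
  [1] addr=0x134 blk=38 s=6: L1-HIT | VC []
  [2] addr=0x1f5 blk=62 s=6: MISS | VC [38]
  [3] addr=0x136 blk=38 s=6: VC-HIT | VC [62]
  [4] addr=0x135 blk=38 s=6: L1-HIT | VC [62]
  [5] addr=0x133 blk=38 s=6: L1-HIT | VC [62]
  [6] addr=0xe2 blk=28 s=4: MISS | VC [62]
  [7] addr=0x137 blk=38 s=6: L1-HIT | VC [62]
  [8] addr=0x1af blk=53 s=5: MISS | VC [62]
  [9] addr=0xe3 blk=28 s=4: L1-HIT | VC [62]
  [10] addr=0x1ae blk=53 s=5: L1-HIT | VC [62]
  [11] addr=0x137 blk=38 s=6: L1-HIT | VC [62]
  [12] addr=0x135 blk=38 s=6: L1-HIT | VC [62]
  [13] addr=0xe6 blk=28 s=4: L1-HIT | VC [62]
  [14] addr=0xe2 blk=28 s=4: L1-HIT | VC [62]
  [15] addr=0x137 blk=38 s=6: L1-HIT | VC [62]
  [16] addr=0x4b blk=9 s=1: MISS | VC [62]
  [17] addr=0x8d blk=17 s=1: MISS | VC [62, 9]
  [18] addr=0x4d blk=9 s=1: VC-HIT | VC [62, 17]

SEQ = [MISS, L1-HIT, MISS, VC-HIT, L1-HIT, L1-HIT, MISS, L1-HIT, MISS, L1-HIT, L1-HIT, L1-HIT, L1-HIT, L1-HIT, L1-HIT, L1-HIT, MISS, MISS, VC-HIT]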